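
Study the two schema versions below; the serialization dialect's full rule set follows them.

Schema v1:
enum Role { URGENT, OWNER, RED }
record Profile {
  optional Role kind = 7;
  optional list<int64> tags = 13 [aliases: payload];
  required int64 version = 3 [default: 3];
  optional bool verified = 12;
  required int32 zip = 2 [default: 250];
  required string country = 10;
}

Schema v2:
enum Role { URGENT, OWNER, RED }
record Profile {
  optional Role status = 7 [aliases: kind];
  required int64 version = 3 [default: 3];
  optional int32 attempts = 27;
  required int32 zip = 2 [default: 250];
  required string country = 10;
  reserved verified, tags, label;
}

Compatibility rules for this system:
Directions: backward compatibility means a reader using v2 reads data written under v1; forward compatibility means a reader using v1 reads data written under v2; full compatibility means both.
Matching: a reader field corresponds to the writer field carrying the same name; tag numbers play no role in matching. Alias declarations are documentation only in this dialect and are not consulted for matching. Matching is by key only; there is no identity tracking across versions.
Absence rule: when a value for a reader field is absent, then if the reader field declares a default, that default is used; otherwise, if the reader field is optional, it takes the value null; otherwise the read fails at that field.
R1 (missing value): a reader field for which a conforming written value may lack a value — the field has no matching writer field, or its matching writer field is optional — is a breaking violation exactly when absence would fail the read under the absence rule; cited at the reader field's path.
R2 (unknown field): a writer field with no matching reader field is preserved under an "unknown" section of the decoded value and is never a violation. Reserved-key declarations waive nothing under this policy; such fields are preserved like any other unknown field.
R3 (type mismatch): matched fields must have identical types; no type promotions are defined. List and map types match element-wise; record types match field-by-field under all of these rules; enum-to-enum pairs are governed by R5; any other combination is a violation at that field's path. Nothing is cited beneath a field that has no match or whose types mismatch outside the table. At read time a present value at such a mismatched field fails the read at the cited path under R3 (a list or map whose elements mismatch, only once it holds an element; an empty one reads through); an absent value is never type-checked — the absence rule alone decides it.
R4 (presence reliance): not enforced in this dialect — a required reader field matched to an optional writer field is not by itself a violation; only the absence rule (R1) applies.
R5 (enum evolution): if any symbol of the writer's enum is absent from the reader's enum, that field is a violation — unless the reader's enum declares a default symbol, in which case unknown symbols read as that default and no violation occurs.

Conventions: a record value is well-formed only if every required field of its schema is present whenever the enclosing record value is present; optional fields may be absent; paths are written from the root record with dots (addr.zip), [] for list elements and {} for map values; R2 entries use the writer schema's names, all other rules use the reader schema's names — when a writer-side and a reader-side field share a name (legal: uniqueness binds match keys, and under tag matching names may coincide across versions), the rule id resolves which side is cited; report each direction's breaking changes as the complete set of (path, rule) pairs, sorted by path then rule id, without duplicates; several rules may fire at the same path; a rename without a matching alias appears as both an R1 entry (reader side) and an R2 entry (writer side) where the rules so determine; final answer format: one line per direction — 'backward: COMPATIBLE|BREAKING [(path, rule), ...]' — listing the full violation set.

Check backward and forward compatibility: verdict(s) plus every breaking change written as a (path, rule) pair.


the writer's type comes first in each Profile pair
checking backward for Profile: reader v2 against writer v1:
  status has no writer counterpart
  writer required, int64 -> int64: reader version maps from writer version
  attempts has no writer counterpart
  writer required, int32 -> int32: reader zip maps from writer zip
  writer required, string -> string: reader country maps from writer country
  leftover writer field: kind
  leftover writer field: tags
  leftover writer field: verified
  nothing fires on Profile: backward is COMPATIBLE
checking forward for Profile: reader v1 against writer v2:
  kind has no writer counterpart
  tags has no writer counterpart
  writer required, int64 -> int64: reader version maps from writer version
  verified has no writer counterpart
  writer required, int32 -> int32: reader zip maps from writer zip
  writer required, string -> string: reader country maps from writer country
  leftover writer field: status
  leftover writer field: attempts
  nothing fires on Profile: forward is COMPATIBLE

backward: COMPATIBLE []; forward: COMPATIBLE []


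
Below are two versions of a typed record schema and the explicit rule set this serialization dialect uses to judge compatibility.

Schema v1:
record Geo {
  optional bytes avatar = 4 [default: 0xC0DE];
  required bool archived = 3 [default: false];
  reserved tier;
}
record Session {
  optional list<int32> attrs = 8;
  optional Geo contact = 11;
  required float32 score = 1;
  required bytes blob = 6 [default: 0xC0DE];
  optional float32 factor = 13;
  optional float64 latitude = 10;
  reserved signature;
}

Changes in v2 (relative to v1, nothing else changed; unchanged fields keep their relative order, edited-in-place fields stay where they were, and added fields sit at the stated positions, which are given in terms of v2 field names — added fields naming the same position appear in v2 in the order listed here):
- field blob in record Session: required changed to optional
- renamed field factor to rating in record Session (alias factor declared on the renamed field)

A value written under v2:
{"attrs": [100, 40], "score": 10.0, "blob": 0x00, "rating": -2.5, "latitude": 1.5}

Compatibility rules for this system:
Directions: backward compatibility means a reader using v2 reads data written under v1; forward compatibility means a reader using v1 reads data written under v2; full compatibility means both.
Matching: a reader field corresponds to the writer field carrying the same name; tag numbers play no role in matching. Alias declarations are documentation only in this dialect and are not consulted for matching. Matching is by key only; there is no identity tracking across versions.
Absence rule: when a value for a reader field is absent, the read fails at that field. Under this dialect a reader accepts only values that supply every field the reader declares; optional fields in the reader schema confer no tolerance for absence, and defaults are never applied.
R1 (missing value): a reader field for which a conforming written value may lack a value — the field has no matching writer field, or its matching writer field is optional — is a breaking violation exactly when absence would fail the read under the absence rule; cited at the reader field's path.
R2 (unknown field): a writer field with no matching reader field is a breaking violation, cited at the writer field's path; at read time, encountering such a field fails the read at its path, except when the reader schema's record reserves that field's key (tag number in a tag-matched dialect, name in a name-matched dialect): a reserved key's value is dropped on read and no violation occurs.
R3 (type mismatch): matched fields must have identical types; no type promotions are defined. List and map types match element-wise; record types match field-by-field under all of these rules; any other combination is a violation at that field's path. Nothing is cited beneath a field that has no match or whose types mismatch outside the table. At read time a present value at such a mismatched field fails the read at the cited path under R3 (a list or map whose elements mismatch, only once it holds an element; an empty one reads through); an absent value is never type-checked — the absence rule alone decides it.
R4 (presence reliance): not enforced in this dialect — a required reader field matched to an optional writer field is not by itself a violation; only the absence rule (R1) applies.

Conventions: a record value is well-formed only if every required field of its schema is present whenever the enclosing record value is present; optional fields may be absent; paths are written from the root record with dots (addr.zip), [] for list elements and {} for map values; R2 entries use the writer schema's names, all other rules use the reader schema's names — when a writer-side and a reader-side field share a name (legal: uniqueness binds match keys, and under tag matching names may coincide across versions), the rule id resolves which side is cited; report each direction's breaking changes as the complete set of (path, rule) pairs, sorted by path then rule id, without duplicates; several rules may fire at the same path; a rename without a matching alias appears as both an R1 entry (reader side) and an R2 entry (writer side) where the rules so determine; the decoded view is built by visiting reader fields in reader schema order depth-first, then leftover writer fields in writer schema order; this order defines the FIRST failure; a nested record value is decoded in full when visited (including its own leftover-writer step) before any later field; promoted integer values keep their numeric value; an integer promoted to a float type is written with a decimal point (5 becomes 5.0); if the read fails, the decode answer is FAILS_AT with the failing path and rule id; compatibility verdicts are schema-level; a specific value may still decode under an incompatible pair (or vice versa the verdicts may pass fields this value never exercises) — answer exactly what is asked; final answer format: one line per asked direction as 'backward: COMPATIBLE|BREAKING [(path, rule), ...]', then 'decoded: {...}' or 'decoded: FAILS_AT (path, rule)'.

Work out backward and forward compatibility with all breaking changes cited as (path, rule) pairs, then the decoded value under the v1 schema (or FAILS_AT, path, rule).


each type pair in Session: writer, then reader
checking backward for Session: reader v2 against writer v1:
  writer optional, list<int32> -> list<int32>: reader attrs maps from writer attrs
  writer optional, Geo -> Geo: reader contact maps from writer contact
  writer required, float32 -> float32: reader score maps from writer score
  writer required, bytes -> bytes: reader blob maps from writer blob
  no writer field matches reader rating
  writer optional, float64 -> float64: reader latitude maps from writer latitude
  factor (writer side), unknown to reader
  writer optional, bytes -> bytes: reader contact.avatar maps from writer contact.avatar
  writer required, bool -> bool: reader contact.archived maps from writer contact.archived
  violation R1 at attrs
  violation R1 at contact
  violation R1 at contact.avatar
  violation R2 at factor
  violation R1 at latitude
  violation R1 at rating
  backward on Session therefore BREAKING (6)
checking forward for Session: reader v1 against writer v2:
  writer optional, list<int32> -> list<int32>: reader attrs maps from writer attrs
  writer optional, Geo -> Geo: reader contact maps from writer contact
  writer required, float32 -> float32: reader score maps from writer score
  writer optional, bytes -> bytes: reader blob maps from writer blob
  no writer field matches reader factor
  writer optional, float64 -> float64: reader latitude maps from writer latitude
  rating (writer side), unknown to reader
  writer optional, bytes -> bytes: reader contact.avatar maps from writer contact.avatar
  writer required, bool -> bool: reader contact.archived maps from writer contact.archived
  violation R1 at attrs
  violation R1 at blob
  violation R1 at contact
  violation R1 at contact.avatar
  violation R1 at factor
  violation R1 at latitude
  violation R2 at rating
  forward on Session therefore BREAKING (7)
decode walk for Session under reader schema v1:
  attrs := [100, 40]
  read fails at contact under R1 (no fill)
  => FAILS_AT (contact, R1)

backward: BREAKING [(attrs, R1), (contact, R1), (contact.avatar, R1), (factor, R2), (latitude, R1), (rating, R1)]; forward: BREAKING [(attrs, R1), (blob, R1), (contact, R1), (contact.avatar, R1), (factor, R1), (latitude, R1), (rating, R2)]; decoded: FAILS_AT (contact, R1)


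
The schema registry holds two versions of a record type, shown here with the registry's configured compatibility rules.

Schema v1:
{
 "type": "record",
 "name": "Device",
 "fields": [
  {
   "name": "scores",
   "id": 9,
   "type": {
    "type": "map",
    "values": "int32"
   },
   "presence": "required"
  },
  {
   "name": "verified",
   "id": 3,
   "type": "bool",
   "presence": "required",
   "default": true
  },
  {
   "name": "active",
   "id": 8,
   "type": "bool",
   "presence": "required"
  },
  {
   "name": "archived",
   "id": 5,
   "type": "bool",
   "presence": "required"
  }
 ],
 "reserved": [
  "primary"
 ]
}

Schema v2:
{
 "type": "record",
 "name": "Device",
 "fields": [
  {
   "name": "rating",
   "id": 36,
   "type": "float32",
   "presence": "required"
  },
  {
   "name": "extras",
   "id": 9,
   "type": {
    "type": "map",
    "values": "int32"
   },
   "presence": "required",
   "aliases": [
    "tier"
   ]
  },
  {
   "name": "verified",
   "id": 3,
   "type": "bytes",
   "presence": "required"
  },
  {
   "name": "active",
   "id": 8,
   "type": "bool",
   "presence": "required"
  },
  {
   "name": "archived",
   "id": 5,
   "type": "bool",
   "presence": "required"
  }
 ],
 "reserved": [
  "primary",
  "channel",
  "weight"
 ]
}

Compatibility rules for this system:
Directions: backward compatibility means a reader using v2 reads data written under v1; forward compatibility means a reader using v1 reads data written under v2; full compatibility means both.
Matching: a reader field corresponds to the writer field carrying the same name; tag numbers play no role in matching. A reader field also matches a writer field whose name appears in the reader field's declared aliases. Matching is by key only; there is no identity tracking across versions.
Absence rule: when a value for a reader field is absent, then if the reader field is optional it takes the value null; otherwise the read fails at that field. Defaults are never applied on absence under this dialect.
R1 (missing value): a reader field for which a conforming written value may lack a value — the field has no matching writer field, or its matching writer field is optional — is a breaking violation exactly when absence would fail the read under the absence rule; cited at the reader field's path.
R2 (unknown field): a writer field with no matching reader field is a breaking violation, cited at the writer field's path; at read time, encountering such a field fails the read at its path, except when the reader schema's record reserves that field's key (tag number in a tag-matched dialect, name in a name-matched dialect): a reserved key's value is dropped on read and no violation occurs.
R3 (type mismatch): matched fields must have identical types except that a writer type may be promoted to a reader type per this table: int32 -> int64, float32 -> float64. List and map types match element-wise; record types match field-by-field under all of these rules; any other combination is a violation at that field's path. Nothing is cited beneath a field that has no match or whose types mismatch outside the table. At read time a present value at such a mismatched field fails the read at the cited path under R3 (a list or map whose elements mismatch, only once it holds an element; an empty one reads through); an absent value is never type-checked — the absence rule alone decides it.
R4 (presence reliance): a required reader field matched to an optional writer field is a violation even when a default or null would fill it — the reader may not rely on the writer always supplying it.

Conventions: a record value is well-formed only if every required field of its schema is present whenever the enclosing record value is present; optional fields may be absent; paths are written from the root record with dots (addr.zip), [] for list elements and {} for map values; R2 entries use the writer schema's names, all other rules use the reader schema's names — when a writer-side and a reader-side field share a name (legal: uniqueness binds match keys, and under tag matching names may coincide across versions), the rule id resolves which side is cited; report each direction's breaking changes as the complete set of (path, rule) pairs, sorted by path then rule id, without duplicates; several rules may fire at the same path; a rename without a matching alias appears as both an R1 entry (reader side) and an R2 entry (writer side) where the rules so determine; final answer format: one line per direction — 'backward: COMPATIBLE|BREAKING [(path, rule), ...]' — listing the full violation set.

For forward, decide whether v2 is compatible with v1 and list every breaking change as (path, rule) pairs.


arrows below run writer -> reader for Device
forward on Device — v1 reading data written by v2:
  no writer field matches reader scores
  bytes -> bool, writer required: verified aligns to verified
  bool -> bool, writer required: active aligns to active
  bool -> bool, writer required: archived aligns to archived
  rating (writer side), unknown to reader
  extras (writer side), unknown to reader
  violation R2 at extras
  violation R2 at rating
  violation R1 at scores
  violation R3 at verified
  => forward: BREAKING (4)

forward: BREAKING [(extras, R2), (rating, R2), (scores, R1), (verified, R3)]


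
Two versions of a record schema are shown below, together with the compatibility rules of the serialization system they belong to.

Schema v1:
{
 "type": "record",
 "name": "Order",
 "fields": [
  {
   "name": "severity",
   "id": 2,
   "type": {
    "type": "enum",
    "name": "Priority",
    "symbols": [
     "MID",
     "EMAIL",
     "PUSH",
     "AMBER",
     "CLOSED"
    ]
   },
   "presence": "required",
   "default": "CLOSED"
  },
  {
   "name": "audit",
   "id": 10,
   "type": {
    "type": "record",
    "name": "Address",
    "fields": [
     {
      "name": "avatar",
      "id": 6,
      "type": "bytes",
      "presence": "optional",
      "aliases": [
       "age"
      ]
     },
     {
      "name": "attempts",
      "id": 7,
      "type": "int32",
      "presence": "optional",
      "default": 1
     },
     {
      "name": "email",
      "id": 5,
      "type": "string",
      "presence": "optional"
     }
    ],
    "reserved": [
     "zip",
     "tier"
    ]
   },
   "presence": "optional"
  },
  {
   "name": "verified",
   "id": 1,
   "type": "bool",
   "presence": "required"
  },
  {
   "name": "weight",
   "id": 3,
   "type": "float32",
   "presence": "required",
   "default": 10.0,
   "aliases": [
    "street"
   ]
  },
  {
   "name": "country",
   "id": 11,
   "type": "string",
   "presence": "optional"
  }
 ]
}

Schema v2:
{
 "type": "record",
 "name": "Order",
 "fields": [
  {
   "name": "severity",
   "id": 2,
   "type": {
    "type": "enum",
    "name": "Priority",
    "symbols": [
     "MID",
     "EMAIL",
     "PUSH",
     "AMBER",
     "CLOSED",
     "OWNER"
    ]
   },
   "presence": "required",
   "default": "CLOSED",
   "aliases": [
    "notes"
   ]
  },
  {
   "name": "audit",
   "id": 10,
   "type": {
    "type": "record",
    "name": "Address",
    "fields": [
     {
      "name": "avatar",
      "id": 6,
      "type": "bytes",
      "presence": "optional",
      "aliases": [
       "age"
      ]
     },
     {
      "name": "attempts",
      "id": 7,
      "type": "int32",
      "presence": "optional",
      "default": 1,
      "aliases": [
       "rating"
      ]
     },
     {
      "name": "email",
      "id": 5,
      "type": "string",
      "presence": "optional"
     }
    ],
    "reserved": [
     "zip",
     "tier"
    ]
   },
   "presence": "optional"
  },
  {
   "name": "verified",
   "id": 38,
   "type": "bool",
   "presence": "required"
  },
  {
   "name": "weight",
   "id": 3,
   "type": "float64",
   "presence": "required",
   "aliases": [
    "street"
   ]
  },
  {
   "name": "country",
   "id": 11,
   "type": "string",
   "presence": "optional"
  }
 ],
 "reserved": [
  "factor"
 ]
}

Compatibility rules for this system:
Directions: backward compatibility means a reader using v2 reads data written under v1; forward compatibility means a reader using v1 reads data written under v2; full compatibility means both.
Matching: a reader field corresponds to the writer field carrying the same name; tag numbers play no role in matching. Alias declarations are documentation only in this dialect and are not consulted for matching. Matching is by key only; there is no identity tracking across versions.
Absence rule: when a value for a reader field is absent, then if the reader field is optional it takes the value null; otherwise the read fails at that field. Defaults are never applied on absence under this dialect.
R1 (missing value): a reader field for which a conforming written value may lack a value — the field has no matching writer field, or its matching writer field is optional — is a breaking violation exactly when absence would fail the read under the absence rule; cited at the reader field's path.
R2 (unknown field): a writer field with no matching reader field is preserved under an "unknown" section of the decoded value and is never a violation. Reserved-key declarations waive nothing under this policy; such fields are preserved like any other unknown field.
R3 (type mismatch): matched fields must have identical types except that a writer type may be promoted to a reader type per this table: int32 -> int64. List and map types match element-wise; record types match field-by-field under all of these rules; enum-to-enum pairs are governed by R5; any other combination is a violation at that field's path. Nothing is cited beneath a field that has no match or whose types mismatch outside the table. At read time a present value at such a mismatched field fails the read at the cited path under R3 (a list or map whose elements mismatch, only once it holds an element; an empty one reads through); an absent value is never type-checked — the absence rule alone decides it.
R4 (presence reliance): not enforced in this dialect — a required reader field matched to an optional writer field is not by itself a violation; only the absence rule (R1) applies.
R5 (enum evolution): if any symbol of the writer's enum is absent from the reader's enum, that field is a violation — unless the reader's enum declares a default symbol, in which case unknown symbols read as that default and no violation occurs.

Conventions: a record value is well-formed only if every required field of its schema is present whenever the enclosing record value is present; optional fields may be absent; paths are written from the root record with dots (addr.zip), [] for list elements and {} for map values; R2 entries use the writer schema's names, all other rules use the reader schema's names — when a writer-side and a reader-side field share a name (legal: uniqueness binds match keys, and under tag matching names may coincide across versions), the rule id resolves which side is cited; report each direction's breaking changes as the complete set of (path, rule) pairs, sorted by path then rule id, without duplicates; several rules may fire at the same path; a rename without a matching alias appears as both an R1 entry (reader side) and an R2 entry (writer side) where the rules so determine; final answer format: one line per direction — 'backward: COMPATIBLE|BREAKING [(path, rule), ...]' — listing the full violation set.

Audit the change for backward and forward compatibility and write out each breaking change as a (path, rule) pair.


the writer's type comes first in each Order pair
backward on Order — v2 reading data written by v1:
  writer required, Priority -> Priority: reader severity maps from writer severity
  writer optional, Address -> Address: reader audit maps from writer audit
  writer required, bool -> bool: reader verified maps from writer verified
  writer required, float32 -> float64: reader weight maps from writer weight
  writer optional, string -> string: reader country maps from writer country
  writer optional, bytes -> bytes: reader audit.avatar maps from writer audit.avatar
  writer optional, int32 -> int32: reader audit.attempts maps from writer audit.attempts
  writer optional, string -> string: reader audit.email maps from writer audit.email
  violation R3 at weight
  => 1 violation(s): backward is BREAKING for Order
forward on Order — v1 reading data written by v2:
  writer required, Priority -> Priority: reader severity maps from writer severity
  writer optional, Address -> Address: reader audit maps from writer audit
  writer required, bool -> bool: reader verified maps from writer verified
  writer required, float64 -> float32: reader weight maps from writer weight
  writer optional, string -> string: reader country maps from writer country
  writer optional, bytes -> bytes: reader audit.avatar maps from writer audit.avatar
  writer optional, int32 -> int32: reader audit.attempts maps from writer audit.attempts
  writer optional, string -> string: reader audit.email maps from writer audit.email
  violation R5 at severity
  violation R3 at weight
  => 2 violation(s): forward is BREAKING for Order

backward: BREAKING [(weight, R3)]; forward: BREAKING [(severity, R5), (weight, R3)]


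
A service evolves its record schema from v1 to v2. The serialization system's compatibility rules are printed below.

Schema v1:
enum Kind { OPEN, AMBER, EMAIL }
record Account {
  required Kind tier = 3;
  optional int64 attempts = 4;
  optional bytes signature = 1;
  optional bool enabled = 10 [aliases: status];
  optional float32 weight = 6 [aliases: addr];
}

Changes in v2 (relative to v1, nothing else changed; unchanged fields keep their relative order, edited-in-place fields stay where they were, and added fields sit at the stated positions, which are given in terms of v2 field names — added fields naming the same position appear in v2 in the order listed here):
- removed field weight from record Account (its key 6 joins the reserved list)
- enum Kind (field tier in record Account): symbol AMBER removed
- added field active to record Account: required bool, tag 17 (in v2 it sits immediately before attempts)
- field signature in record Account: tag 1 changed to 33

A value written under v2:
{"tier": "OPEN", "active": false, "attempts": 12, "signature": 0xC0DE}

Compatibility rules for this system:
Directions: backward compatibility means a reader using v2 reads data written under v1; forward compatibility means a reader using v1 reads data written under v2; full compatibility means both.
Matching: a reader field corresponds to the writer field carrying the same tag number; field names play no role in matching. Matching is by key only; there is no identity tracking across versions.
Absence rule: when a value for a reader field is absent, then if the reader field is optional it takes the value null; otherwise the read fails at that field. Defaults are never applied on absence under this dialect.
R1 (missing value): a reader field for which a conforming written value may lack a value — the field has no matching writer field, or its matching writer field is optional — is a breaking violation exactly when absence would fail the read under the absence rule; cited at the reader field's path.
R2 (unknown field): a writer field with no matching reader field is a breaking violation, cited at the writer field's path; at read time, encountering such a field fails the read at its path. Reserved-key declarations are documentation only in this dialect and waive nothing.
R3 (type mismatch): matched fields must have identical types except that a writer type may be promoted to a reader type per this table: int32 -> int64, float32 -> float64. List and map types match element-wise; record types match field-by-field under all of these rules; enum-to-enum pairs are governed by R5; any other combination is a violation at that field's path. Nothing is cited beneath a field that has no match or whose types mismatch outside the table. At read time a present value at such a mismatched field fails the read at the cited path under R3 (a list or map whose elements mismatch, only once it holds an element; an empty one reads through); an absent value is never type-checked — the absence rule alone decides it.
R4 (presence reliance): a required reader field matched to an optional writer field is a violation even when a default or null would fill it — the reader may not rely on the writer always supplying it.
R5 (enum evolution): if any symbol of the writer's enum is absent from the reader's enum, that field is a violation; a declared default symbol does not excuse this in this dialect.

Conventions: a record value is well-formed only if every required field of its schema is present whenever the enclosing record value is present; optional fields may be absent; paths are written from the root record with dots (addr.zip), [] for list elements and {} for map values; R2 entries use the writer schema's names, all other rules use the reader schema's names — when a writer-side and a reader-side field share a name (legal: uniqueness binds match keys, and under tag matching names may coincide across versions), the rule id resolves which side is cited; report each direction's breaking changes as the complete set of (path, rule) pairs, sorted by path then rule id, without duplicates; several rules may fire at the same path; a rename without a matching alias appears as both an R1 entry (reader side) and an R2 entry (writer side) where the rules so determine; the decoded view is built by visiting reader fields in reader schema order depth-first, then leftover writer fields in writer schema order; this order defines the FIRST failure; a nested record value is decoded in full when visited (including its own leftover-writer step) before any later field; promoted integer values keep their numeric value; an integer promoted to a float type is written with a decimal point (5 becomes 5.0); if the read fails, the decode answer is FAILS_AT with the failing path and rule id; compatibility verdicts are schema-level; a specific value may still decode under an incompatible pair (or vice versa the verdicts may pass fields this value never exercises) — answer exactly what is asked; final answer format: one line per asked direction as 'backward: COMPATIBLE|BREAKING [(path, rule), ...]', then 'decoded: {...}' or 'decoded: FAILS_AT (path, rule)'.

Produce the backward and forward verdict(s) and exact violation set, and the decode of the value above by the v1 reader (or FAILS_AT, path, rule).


arrows below run writer -> reader for Account
checking backward for Account: reader v2 against writer v1:
  tier: paired with writer tier (Kind -> Kind; writer required)
  active: no writer match
  attempts: paired with writer attempts (int64 -> int64; writer optional)
  signature: no writer match
  enabled: paired with writer enabled (bool -> bool; writer optional)
  signature (writer side), unknown to reader
  weight (writer side), unknown to reader
  R1 fires at active
  R2 fires at signature
  R5 fires at tier
  R2 fires at weight
  backward on Account therefore BREAKING (4)
checking forward for Account: reader v1 against writer v2:
  tier: paired with writer tier (Kind -> Kind; writer required)
  attempts: paired with writer attempts (int64 -> int64; writer optional)
  signature: no writer match
  enabled: paired with writer enabled (bool -> bool; writer optional)
  weight: no writer match
  active (writer side), unknown to reader
  signature (writer side), unknown to reader
  R2 fires at active
  R2 fires at signature
  forward on Account therefore BREAKING (2)
decoding the Account value with the v1 reader:
  tier := "OPEN"
  attempts := 12
  signature := null (absent, optional -> null)
  enabled := null (absent, optional -> null)
  weight := null (absent, optional -> null)
  read fails at active under R2 (unknown field)
  => FAILS_AT (active, R2)

backward: BREAKING [(active, R1), (signature, R2), (tier, R5), (weight, R2)]; forward: BREAKING [(active, R2), (signature, R2)]; decoded: FAILS_AT (active, R2)


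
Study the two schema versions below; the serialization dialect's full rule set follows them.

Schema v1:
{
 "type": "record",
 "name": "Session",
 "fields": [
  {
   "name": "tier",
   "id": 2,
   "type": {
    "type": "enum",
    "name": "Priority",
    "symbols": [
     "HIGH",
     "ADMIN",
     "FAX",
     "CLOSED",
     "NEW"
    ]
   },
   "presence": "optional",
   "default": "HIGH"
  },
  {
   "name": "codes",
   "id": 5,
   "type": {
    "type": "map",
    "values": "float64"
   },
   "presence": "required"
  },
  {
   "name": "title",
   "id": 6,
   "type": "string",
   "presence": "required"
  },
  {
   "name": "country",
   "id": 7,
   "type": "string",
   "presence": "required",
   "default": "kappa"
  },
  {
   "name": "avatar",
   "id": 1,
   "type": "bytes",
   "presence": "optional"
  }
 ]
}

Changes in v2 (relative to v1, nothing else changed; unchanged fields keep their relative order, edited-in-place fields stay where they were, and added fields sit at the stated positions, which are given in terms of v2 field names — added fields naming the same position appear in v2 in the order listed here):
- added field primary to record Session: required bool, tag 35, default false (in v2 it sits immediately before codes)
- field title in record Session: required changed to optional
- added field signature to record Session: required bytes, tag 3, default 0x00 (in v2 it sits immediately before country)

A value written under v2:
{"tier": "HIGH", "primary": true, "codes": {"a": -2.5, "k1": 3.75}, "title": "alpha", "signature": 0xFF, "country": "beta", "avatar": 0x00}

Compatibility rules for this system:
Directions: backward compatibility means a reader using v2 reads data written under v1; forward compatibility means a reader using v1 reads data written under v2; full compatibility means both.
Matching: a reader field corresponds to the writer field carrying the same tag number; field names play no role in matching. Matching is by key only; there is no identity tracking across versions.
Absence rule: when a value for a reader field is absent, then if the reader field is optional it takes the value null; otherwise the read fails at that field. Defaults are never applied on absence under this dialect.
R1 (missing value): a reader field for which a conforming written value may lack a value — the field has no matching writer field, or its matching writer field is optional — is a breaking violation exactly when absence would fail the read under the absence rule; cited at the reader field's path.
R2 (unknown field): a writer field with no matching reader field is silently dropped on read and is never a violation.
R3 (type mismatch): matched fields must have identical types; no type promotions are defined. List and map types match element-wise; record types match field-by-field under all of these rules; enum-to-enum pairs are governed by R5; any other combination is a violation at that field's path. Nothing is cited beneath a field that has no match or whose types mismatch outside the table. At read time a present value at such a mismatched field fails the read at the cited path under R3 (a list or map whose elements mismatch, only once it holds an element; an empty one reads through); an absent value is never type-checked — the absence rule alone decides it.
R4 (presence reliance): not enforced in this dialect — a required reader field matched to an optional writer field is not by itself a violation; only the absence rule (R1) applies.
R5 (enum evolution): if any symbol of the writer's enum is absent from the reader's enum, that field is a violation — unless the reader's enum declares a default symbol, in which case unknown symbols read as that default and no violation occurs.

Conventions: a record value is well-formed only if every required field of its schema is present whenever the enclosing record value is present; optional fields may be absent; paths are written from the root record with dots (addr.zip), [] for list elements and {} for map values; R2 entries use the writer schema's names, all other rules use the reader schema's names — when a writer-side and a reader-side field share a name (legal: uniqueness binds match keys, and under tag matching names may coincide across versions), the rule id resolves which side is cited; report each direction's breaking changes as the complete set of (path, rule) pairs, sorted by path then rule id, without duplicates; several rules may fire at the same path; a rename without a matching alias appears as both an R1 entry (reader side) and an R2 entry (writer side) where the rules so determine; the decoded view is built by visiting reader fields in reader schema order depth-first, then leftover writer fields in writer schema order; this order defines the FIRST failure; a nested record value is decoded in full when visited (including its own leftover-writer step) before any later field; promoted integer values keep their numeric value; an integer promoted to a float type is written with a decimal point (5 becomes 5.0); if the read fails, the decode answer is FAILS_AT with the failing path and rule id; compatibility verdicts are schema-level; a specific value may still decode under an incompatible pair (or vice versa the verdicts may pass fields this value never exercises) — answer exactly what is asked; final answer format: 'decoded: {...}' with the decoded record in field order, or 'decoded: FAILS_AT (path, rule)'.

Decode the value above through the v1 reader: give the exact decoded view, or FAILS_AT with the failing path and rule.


in Session below, arrows point writer -> reader
migrating the Session value to v1:
  tier := "HIGH"
  codes := {"a": -2.5, "k1": 3.75}
  title := "alpha"
  country := "beta"
  avatar := 0x00
  writer primary: no reader field; dropped
  writer signature: no reader field; dropped
  => decoded: {"tier": "HIGH", "codes": {"a": -2.5, "k1": 3.75}, "title": "alpha", "country": "beta", "avatar": 0x00}
ruling out the remaining Session differences:
  added field primary to record Session: required bool, tag 35, default false (in v2 it sits immediately before codes) -> changes Session's schema-level verdicts only — the decode of this value is the same
  field title in record Session: required changed to optional -> changes Session's schema-level verdicts only — the decode of this value is the same
  added field signature to record Session: required bytes, tag 3, default 0x00 (in v2 it sits immediately before country) -> changes Session's schema-level verdicts only — the decode of this value is the same

decoded: {"tier": "HIGH", "codes": {"a": -2.5, "k1": 3.75}, "title": "alpha", "country": "beta", "avatar": 0x00}


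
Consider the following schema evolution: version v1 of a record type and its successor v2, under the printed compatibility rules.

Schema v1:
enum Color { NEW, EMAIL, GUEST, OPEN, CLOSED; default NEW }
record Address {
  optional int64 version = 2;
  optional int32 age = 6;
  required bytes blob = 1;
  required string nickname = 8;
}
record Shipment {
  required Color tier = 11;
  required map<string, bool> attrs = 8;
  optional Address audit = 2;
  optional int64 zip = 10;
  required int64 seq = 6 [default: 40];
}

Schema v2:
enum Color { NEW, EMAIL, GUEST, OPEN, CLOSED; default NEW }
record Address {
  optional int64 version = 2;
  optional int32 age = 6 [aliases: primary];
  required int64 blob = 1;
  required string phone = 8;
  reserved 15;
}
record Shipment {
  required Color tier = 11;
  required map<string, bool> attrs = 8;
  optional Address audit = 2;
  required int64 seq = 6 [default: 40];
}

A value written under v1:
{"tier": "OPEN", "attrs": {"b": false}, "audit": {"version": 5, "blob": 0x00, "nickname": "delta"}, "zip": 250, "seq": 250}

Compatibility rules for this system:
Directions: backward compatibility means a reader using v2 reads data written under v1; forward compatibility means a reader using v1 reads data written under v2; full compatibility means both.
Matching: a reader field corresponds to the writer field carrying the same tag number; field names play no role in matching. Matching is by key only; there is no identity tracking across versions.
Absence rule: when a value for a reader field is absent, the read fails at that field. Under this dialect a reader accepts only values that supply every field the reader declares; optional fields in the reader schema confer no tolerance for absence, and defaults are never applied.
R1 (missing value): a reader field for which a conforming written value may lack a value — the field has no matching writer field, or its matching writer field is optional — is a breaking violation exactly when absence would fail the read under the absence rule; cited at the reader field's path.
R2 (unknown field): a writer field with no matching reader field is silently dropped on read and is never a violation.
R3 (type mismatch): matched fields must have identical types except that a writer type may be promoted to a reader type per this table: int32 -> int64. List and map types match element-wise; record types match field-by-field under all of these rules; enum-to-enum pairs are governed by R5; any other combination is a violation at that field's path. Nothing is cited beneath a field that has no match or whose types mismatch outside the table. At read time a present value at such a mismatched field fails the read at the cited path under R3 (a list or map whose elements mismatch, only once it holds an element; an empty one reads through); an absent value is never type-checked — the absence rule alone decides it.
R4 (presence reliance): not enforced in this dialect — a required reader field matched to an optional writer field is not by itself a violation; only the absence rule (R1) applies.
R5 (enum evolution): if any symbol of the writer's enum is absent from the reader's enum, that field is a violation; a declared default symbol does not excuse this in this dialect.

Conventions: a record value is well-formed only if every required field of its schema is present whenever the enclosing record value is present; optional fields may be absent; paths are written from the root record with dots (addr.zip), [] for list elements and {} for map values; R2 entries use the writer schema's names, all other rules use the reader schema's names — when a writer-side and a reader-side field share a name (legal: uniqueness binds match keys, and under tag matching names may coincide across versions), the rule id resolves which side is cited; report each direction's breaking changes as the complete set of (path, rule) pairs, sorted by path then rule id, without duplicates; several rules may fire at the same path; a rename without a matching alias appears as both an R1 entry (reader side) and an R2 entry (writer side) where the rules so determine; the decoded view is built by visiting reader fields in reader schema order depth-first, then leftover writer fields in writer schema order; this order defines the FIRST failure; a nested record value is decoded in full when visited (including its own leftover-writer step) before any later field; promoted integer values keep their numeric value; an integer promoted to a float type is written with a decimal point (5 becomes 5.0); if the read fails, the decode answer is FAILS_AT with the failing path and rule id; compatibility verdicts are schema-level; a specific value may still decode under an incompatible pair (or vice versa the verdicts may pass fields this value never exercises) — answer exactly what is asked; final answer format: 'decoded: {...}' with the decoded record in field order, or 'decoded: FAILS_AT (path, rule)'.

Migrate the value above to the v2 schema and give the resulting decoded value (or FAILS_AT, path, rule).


decoded: FAILS_AT (audit.age, R1)

each type pair in Shipment: writer, then reader
decode walk for Shipment under reader schema v2:
  tier := "OPEN"
  attrs := {"b": false}
  audit.version := 5
  read fails at audit.age under R1 (no fill)
  => FAILS_AT (audit.age, R1)
checking off the Shipment differences that do not matter here:
  field blob in record Address: type bytes changed to int64 -> a verdict-level change on Shipment — the shown value reads the same
  removed field zip from record Shipment -> a verdict-level change on Shipment — the shown value reads the same
  renamed field nickname to phone in record Address -> no rule fires on it and the decoded Shipment view is identical with or without it
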